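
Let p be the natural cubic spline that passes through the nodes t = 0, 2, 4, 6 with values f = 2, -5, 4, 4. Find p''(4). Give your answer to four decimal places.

With σ_i denoting the second derivative at x_i, h_i = 2, 2, 2, and Δ_i = (y_(i+1) − y_i)/h_i = -7/2, 9/2, 0:
  2·σ_0 + 8·σ_1 + 2·σ_2 = 6(Δ_1 - Δ_0) = 48
  2·σ_1 + 8·σ_2 + 2·σ_3 = 6(Δ_2 - Δ_1) = -27
Natural end conditions: σ_0 = σ_3 = 0.
Hence σ_0 = 0, σ_1 = 73/10, σ_2 = -26/5, σ_3 = 0.

-5.2000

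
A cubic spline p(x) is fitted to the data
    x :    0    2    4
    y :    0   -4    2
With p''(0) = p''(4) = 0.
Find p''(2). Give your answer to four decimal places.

Let M_i = p''(x_i). Step sizes h_i = 2, 2; slopes of the chords Δ_i = (y_(i+1) - y_i)/h_i = -2, 3.
  2·M_0 + 8·M_1 + 2·M_2 = 6(Δ_1 - Δ_0) = 30
Natural end conditions: M_0 = M_2 = 0.
Solving the tridiagonal system: M_0 = 0, M_1 = 15/4, M_2 = 0.

3.7500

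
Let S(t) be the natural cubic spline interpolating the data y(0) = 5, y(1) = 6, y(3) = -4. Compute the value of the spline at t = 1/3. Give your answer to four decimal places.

Write M_i for S''(x_i). With h_i = 1, 2 and divided differences Δ_i = 1, -5, the continuity of S' gives the tridiagonal system
  1·M_0 + 6·M_1 + 2·M_2 = 6(Δ_1 - Δ_0) = -36
Natural end conditions: M_0 = M_2 = 0.
Solving the tridiagonal system: M_0 = 0, M_1 = -6, M_2 = 0.
On [0, 1], S(t) = 5 + 2·t + 0·t² - 1·t³.
With t = 1/3: S(1/3) = 152/27.

5.6296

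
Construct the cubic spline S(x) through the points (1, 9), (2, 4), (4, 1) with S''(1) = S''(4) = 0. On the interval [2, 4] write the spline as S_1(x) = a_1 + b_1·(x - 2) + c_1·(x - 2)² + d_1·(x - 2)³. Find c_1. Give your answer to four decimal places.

Write m_i for S''(x_i). With h_i = 1, 2 and divided differences Δ_i = -5, -3/2, the continuity of S' gives the tridiagonal system
  1·m_0 + 6·m_1 + 2·m_2 = 6(Δ_1 - Δ_0) = 21
Natural end conditions: m_0 = m_2 = 0.
Solving: m_0 = 0, m_1 = 7/2, m_2 = 0.
On [2, 4], with S_1(x) = a_1 + b_1·(x - 2) + c_1·(x - 2)² + d_1·(x - 2)³: c_1 = m_1/2 = 7/4, d_1 = (m_2 - m_1)/(6h_1) = -7/24, b_1 = Δ_1 - h_1(2m_1 + m_2)/6 = -23/6.

1.7500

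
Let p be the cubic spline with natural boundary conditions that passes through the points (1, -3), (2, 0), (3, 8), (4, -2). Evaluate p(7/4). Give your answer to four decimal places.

-1.5813

Write m_i for p''(x_i). With h_i = 1, 1, 1 and divided differences Δ_i = 3, 8, -10, the continuity of p' gives the tridiagonal system
  1·m_0 + 4·m_1 + 1·m_2 = 6(Δ_1 - Δ_0) = 30
  1·m_1 + 4·m_2 + 1·m_3 = 6(Δ_2 - Δ_1) = -108
Natural end conditions: m_0 = m_3 = 0.
Solving: m_0 = 0, m_1 = 76/5, m_2 = -154/5, m_3 = 0.
On [1, 2], p(x) = -3 + 7/15·(x - 1) + 0·(x - 1)² + 38/15·(x - 1)³.
With (x - 1) = 3/4: p(7/4) = -253/160.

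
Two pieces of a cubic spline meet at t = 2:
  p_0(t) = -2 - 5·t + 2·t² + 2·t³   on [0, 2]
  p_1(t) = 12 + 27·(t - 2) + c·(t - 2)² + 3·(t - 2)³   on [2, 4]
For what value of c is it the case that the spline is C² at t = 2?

p_0''(t) = 4 + 12·t, so p_0''(2) = 28. On the right, p_1''(2) = 2c, so c = 14.

14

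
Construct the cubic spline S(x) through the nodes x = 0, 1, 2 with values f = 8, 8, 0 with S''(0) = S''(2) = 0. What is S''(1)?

-12

Write m_i for S''(x_i). With h_i = 1, 1 and divided differences Δ_i = 0, -8, the continuity of S' gives the tridiagonal system
  1·m_0 + 4·m_1 + 1·m_2 = 6(Δ_1 - Δ_0) = -48
Natural end conditions: m_0 = m_2 = 0.
Hence m_0 = 0, m_1 = -12, m_2 = 0.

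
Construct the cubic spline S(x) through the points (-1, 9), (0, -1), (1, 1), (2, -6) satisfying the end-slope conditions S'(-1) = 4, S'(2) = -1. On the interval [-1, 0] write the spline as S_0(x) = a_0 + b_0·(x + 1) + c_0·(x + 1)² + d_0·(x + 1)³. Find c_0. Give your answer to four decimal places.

Let σ_i = S''(x_i). Step sizes h_i = 1, 1, 1; slopes of the chords Δ_i = (y_(i+1) - y_i)/h_i = -10, 2, -7.
  1·σ_0 + 4·σ_1 + 1·σ_2 = 6(Δ_1 - Δ_0) = 72
  1·σ_1 + 4·σ_2 + 1·σ_3 = 6(Δ_2 - Δ_1) = -54
Clamped end conditions give two more equations: 2h_0·σ_0 + h_0·σ_1 = 6(Δ_0 - S'(-1)) = -84 and h_2·σ_2 + 2h_2·σ_3 = 6(S'(2) - Δ_2) = 36.
Solving the tridiagonal system: σ_0 = -944/15, σ_1 = 628/15, σ_2 = -488/15, σ_3 = 514/15.
On [-1, 0], with S_0(x) = a_0 + b_0·(x + 1) + c_0·(x + 1)² + d_0·(x + 1)³: c_0 = σ_0/2 = -472/15, d_0 = (σ_1 - σ_0)/(6h_0) = 262/15, b_0 = Δ_0 - h_0(2σ_0 + σ_1)/6 = 4.

-31.4667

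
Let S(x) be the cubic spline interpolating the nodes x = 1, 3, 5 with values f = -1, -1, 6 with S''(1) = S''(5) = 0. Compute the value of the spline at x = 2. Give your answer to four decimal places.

-1.6563

Put M_i = S'' at the i-th knot. Here h = (2, 2) and Δ = (0, 7/2), so the interior equations h_(i-1)·M_(i-1) + 2(h_(i-1)+h_i)·M_i + h_i·M_(i+1) = 6(Δ_i − Δ_(i-1)) read
  2·M_0 + 8·M_1 + 2·M_2 = 6(Δ_1 - Δ_0) = 21
Natural end conditions: M_0 = M_2 = 0.
Solving the tridiagonal system: M_0 = 0, M_1 = 21/8, M_2 = 0.
On [1, 3], S(x) = -1 - 7/8·(x - 1) + 0·(x - 1)² + 7/32·(x - 1)³.
With (x - 1) = 1: S(2) = -53/32.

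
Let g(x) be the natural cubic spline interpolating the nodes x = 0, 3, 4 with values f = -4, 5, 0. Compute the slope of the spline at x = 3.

Put σ_i = g'' at the i-th knot. Here h = (3, 1) and Δ = (3, -5), so the interior equations h_(i-1)·σ_(i-1) + 2(h_(i-1)+h_i)·σ_i + h_i·σ_(i+1) = 6(Δ_i − Δ_(i-1)) read
  3·σ_0 + 8·σ_1 + 1·σ_2 = 6(Δ_1 - Δ_0) = -48
Natural end conditions: σ_0 = σ_2 = 0.
Forward elimination and back-substitution give σ_0 = 0, σ_1 = -6, σ_2 = 0.
On [3, 4], g'(x) = b_1 + 2c_1·(x - 3) + 3d_1·(x - 3)² with b_1 = Δ_1 - h_1(2σ_1 + σ_2)/6 = -3, c_1 = σ_1/2 = -3, d_1 = (σ_2 - σ_1)/(6h_1) = 1. So g'(3) = -3.

-3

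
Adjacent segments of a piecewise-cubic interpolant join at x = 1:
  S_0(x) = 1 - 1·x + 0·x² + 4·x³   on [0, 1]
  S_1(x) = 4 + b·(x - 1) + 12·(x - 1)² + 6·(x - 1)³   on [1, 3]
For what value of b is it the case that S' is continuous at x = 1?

S_0'(x) = -1 + 0·x + 12·x², so S_0'(1) = 11. On the right, S_1'(1) = b, so b = 11.

11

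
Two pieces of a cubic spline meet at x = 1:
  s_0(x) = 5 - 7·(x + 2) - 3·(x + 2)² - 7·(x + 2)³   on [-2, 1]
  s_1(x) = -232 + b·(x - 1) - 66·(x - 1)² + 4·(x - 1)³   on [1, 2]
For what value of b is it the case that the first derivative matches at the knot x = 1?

-214

s_0'(x) = -7 - 6·(x + 2) - 21·(x + 2)², so s_0'(1) = -214. On the right, s_1'(1) = b, so b = -214.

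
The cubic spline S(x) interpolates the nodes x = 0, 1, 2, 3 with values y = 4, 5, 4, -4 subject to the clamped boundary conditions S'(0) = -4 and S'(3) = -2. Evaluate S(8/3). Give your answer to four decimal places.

Put σ_i = S'' at the i-th knot. Here h = (1, 1, 1) and Δ = (1, -1, -8), so the interior equations h_(i-1)·σ_(i-1) + 2(h_(i-1)+h_i)·σ_i + h_i·σ_(i+1) = 6(Δ_i − Δ_(i-1)) read
  1·σ_0 + 4·σ_1 + 1·σ_2 = 6(Δ_1 - Δ_0) = -12
  1·σ_1 + 4·σ_2 + 1·σ_3 = 6(Δ_2 - Δ_1) = -42
Clamped end conditions give two more equations: 2h_0·σ_0 + h_0·σ_1 = 6(Δ_0 - S'(0)) = 30 and h_2·σ_2 + 2h_2·σ_3 = 6(S'(3) - Δ_2) = 36.
Forward elimination and back-substitution give σ_0 = 248/15, σ_1 = -46/15, σ_2 = -244/15, σ_3 = 392/15.
On [2, 3], S(x) = 4 - 104/15·(x - 2) - 122/15·(x - 2)² + 106/15·(x - 2)³.
With (x - 2) = 2/3: S(8/3) = -868/405.

-2.1432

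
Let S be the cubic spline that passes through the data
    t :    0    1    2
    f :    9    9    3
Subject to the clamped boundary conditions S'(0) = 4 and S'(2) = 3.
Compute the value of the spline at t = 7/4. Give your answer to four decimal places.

Let M_i = S''(x_i). Step sizes h_i = 1, 1; slopes of the chords Δ_i = (y_(i+1) - y_i)/h_i = 0, -6.
  1·M_0 + 4·M_1 + 1·M_2 = 6(Δ_1 - Δ_0) = -36
Clamped end conditions give two more equations: 2h_0·M_0 + h_0·M_1 = 6(Δ_0 - S'(0)) = -24 and h_1·M_1 + 2h_1·M_2 = 6(S'(2) - Δ_1) = 54.
Hence M_0 = -7/2, M_1 = -17, M_2 = 71/2.
On [1, 2], S(t) = 9 - 25/4·(t - 1) - 17/2·(t - 1)² + 35/4·(t - 1)³.
With (t - 1) = 3/4: S(7/4) = 825/256.

3.2227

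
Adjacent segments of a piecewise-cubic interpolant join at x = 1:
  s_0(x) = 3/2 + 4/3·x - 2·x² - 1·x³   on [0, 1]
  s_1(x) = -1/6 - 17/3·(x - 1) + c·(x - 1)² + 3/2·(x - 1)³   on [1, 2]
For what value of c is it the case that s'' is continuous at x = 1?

s_0''(x) = -4 - 6·x, so s_0''(1) = -10. On the right, s_1''(1) = 2c, so c = -5.

-5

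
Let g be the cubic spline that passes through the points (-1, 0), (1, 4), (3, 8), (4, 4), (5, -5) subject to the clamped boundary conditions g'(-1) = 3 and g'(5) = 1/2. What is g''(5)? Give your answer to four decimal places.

Put m_i = g'' at the i-th knot. Here h = (2, 2, 1, 1) and Δ = (2, 2, -4, -9), so the interior equations h_(i-1)·m_(i-1) + 2(h_(i-1)+h_i)·m_i + h_i·m_(i+1) = 6(Δ_i − Δ_(i-1)) read
  2·m_0 + 8·m_1 + 2·m_2 = 6(Δ_1 - Δ_0) = 0
  2·m_1 + 6·m_2 + 1·m_3 = 6(Δ_2 - Δ_1) = -36
  1·m_2 + 4·m_3 + 1·m_4 = 6(Δ_3 - Δ_2) = -30
Clamped end conditions give two more equations: 2h_0·m_0 + h_0·m_1 = 6(Δ_0 - g'(-1)) = -6 and h_3·m_3 + 2h_3·m_4 = 6(g'(5) - Δ_3) = 57.
Solving the tridiagonal system: m_0 = -191/84, m_1 = 65/42, m_2 = -47/12, m_3 = -655/42, m_4 = 3049/84.

36.2976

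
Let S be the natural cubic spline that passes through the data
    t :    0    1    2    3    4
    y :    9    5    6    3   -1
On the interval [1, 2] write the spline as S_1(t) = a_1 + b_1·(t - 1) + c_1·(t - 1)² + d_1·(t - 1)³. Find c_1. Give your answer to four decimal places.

4.8214

Let M_i = S''(x_i). Step sizes h_i = 1, 1, 1, 1; slopes of the chords Δ_i = (y_(i+1) - y_i)/h_i = -4, 1, -3, -4.
  1·M_0 + 4·M_1 + 1·M_2 = 6(Δ_1 - Δ_0) = 30
  1·M_1 + 4·M_2 + 1·M_3 = 6(Δ_2 - Δ_1) = -24
  1·M_2 + 4·M_3 + 1·M_4 = 6(Δ_3 - Δ_2) = -6
Natural end conditions: M_0 = M_4 = 0.
Solving: M_0 = 0, M_1 = 135/14, M_2 = -60/7, M_3 = 9/14, M_4 = 0.
On [1, 2], with S_1(t) = a_1 + b_1·(t - 1) + c_1·(t - 1)² + d_1·(t - 1)³: c_1 = M_1/2 = 135/28, d_1 = (M_2 - M_1)/(6h_1) = -85/28, b_1 = Δ_1 - h_1(2M_1 + M_2)/6 = -11/14.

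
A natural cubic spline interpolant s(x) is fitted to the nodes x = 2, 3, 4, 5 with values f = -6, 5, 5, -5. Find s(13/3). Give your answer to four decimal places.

Write σ_i for s''(x_i). With h_i = 1, 1, 1 and divided differences Δ_i = 11, 0, -10, the continuity of s' gives the tridiagonal system
  1·σ_0 + 4·σ_1 + 1·σ_2 = 6(Δ_1 - Δ_0) = -66
  1·σ_1 + 4·σ_2 + 1·σ_3 = 6(Δ_2 - Δ_1) = -60
Natural end conditions: σ_0 = σ_3 = 0.
Solving the tridiagonal system: σ_0 = 0, σ_1 = -68/5, σ_2 = -58/5, σ_3 = 0.
On [4, 5], s(x) = 5 - 92/15·(x - 4) - 29/5·(x - 4)² + 29/15·(x - 4)³.
With (x - 4) = 1/3: s(13/3) = 193/81.

2.3827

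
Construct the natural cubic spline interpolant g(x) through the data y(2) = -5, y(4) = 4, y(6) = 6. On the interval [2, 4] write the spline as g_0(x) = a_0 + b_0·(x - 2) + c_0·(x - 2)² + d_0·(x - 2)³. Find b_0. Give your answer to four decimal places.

Write m_i for g''(x_i). With h_i = 2, 2 and divided differences Δ_i = 9/2, 1, the continuity of g' gives the tridiagonal system
  2·m_0 + 8·m_1 + 2·m_2 = 6(Δ_1 - Δ_0) = -21
Natural end conditions: m_0 = m_2 = 0.
Hence m_0 = 0, m_1 = -21/8, m_2 = 0.
On [2, 4], with g_0(x) = a_0 + b_0·(x - 2) + c_0·(x - 2)² + d_0·(x - 2)³: c_0 = m_0/2 = 0, d_0 = (m_1 - m_0)/(6h_0) = -7/32, b_0 = Δ_0 - h_0(2m_0 + m_1)/6 = 43/8.

5.3750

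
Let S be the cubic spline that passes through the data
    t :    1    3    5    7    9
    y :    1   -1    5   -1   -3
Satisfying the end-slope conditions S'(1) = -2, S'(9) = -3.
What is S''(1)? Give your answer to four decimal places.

-0.9821

With m_i denoting the second derivative at x_i, h_i = 2, 2, 2, 2, and Δ_i = (y_(i+1) − y_i)/h_i = -1, 3, -3, -1:
  2·m_0 + 8·m_1 + 2·m_2 = 6(Δ_1 - Δ_0) = 24
  2·m_1 + 8·m_2 + 2·m_3 = 6(Δ_2 - Δ_1) = -36
  2·m_2 + 8·m_3 + 2·m_4 = 6(Δ_3 - Δ_2) = 12
Clamped end conditions give two more equations: 2h_0·m_0 + h_0·m_1 = 6(Δ_0 - S'(1)) = 6 and h_3·m_3 + 2h_3·m_4 = 6(S'(9) - Δ_3) = -12.
Forward elimination and back-substitution give m_0 = -55/56, m_1 = 139/28, m_2 = -55/8, m_3 = 127/28, m_4 = -295/56.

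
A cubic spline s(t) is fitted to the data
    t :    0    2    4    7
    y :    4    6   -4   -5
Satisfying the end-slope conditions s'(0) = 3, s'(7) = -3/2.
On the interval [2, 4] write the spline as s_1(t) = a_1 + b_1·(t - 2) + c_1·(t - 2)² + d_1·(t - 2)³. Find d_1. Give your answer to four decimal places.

With σ_i denoting the second derivative at x_i, h_i = 2, 2, 3, and Δ_i = (y_(i+1) − y_i)/h_i = 1, -5, -1/3:
  2·σ_0 + 8·σ_1 + 2·σ_2 = 6(Δ_1 - Δ_0) = -36
  2·σ_1 + 10·σ_2 + 3·σ_3 = 6(Δ_2 - Δ_1) = 28
Clamped end conditions give two more equations: 2h_0·σ_0 + h_0·σ_1 = 6(Δ_0 - s'(0)) = -12 and h_2·σ_2 + 2h_2·σ_3 = 6(s'(7) - Δ_2) = -7.
Hence σ_0 = -5/37, σ_1 = -212/37, σ_2 = 187/37, σ_3 = -410/111.
On [2, 4], with s_1(t) = a_1 + b_1·(t - 2) + c_1·(t - 2)² + d_1·(t - 2)³: c_1 = σ_1/2 = -106/37, d_1 = (σ_2 - σ_1)/(6h_1) = 133/148, b_1 = Δ_1 - h_1(2σ_1 + σ_2)/6 = -106/37.

0.8986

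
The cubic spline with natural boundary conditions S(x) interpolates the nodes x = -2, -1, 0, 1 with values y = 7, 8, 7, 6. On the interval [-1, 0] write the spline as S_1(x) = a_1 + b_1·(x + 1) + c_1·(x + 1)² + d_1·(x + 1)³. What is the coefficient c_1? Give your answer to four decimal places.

-1.6000

With M_i denoting the second derivative at x_i, h_i = 1, 1, 1, and Δ_i = (y_(i+1) − y_i)/h_i = 1, -1, -1:
  1·M_0 + 4·M_1 + 1·M_2 = 6(Δ_1 - Δ_0) = -12
  1·M_1 + 4·M_2 + 1·M_3 = 6(Δ_2 - Δ_1) = 0
Natural end conditions: M_0 = M_3 = 0.
Solving: M_0 = 0, M_1 = -16/5, M_2 = 4/5, M_3 = 0.
On [-1, 0], with S_1(x) = a_1 + b_1·(x + 1) + c_1·(x + 1)² + d_1·(x + 1)³: c_1 = M_1/2 = -8/5, d_1 = (M_2 - M_1)/(6h_1) = 2/3, b_1 = Δ_1 - h_1(2M_1 + M_2)/6 = -1/15.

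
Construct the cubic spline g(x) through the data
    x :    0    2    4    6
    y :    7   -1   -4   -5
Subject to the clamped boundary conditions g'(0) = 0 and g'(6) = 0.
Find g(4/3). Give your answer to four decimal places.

Put m_i = g'' at the i-th knot. Here h = (2, 2, 2) and Δ = (-4, -3/2, -1/2), so the interior equations h_(i-1)·m_(i-1) + 2(h_(i-1)+h_i)·m_i + h_i·m_(i+1) = 6(Δ_i − Δ_(i-1)) read
  2·m_0 + 8·m_1 + 2·m_2 = 6(Δ_1 - Δ_0) = 15
  2·m_1 + 8·m_2 + 2·m_3 = 6(Δ_2 - Δ_1) = 6
Clamped end conditions give two more equations: 2h_0·m_0 + h_0·m_1 = 6(Δ_0 - g'(0)) = -24 and h_2·m_2 + 2h_2·m_3 = 6(g'(6) - Δ_2) = 3.
Hence m_0 = -8, m_1 = 4, m_2 = -1/2, m_3 = 1.
On [0, 2], g(x) = 7 + 0·x - 4·x² + 1·x³.
With x = 4/3: g(4/3) = 61/27.

2.2593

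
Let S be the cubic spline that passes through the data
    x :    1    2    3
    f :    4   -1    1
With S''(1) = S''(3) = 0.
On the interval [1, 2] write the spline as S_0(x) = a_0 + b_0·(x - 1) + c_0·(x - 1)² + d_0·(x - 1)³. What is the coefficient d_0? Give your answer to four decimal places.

1.7500

Write M_i for S''(x_i). With h_i = 1, 1 and divided differences Δ_i = -5, 2, the continuity of S' gives the tridiagonal system
  1·M_0 + 4·M_1 + 1·M_2 = 6(Δ_1 - Δ_0) = 42
Natural end conditions: M_0 = M_2 = 0.
Solving: M_0 = 0, M_1 = 21/2, M_2 = 0.
On [1, 2], with S_0(x) = a_0 + b_0·(x - 1) + c_0·(x - 1)² + d_0·(x - 1)³: c_0 = M_0/2 = 0, d_0 = (M_1 - M_0)/(6h_0) = 7/4, b_0 = Δ_0 - h_0(2M_0 + M_1)/6 = -27/4.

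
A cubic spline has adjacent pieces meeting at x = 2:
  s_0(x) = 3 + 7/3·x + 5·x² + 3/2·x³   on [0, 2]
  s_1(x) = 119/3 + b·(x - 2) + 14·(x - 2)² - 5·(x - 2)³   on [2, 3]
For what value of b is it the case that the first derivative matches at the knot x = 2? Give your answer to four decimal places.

s_0'(x) = 7/3 + 10·x + 9/2·x², so s_0'(2) = 121/3. On the right, s_1'(2) = b, so b = 121/3.

40.3333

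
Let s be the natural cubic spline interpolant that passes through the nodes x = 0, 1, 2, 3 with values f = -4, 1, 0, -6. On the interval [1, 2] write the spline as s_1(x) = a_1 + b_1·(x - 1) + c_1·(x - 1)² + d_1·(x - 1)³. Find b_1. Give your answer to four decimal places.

2.4667

With m_i denoting the second derivative at x_i, h_i = 1, 1, 1, and Δ_i = (y_(i+1) − y_i)/h_i = 5, -1, -6:
  1·m_0 + 4·m_1 + 1·m_2 = 6(Δ_1 - Δ_0) = -36
  1·m_1 + 4·m_2 + 1·m_3 = 6(Δ_2 - Δ_1) = -30
Natural end conditions: m_0 = m_3 = 0.
Hence m_0 = 0, m_1 = -38/5, m_2 = -28/5, m_3 = 0.
On [1, 2], with s_1(x) = a_1 + b_1·(x - 1) + c_1·(x - 1)² + d_1·(x - 1)³: c_1 = m_1/2 = -19/5, d_1 = (m_2 - m_1)/(6h_1) = 1/3, b_1 = Δ_1 - h_1(2m_1 + m_2)/6 = 37/15.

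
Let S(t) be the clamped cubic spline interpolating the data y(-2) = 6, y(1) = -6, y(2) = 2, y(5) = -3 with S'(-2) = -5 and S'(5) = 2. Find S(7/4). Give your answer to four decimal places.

Write M_i for S''(x_i). With h_i = 3, 1, 3 and divided differences Δ_i = -4, 8, -5/3, the continuity of S' gives the tridiagonal system
  3·M_0 + 8·M_1 + 1·M_2 = 6(Δ_1 - Δ_0) = 72
  1·M_1 + 8·M_2 + 3·M_3 = 6(Δ_2 - Δ_1) = -58
Clamped end conditions give two more equations: 2h_0·M_0 + h_0·M_1 = 6(Δ_0 - S'(-2)) = 6 and h_2·M_2 + 2h_2·M_3 = 6(S'(5) - Δ_2) = 22.
Solving: M_0 = -58/11, M_1 = 138/11, M_2 = -138/11, M_3 = 328/33.
On [1, 2], S(t) = -6 + 65/11·(t - 1) + 69/11·(t - 1)² - 46/11·(t - 1)³.
With (t - 1) = 3/4: S(7/4) = 69/352.

0.1960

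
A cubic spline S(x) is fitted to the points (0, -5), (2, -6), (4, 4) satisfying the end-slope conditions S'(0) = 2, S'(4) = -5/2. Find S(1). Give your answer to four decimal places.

Let σ_i = S''(x_i). Step sizes h_i = 2, 2; slopes of the chords Δ_i = (y_(i+1) - y_i)/h_i = -1/2, 5.
  2·σ_0 + 8·σ_1 + 2·σ_2 = 6(Δ_1 - Δ_0) = 33
Clamped end conditions give two more equations: 2h_0·σ_0 + h_0·σ_1 = 6(Δ_0 - S'(0)) = -15 and h_1·σ_1 + 2h_1·σ_2 = 6(S'(4) - Δ_1) = -45.
Forward elimination and back-substitution give σ_0 = -9, σ_1 = 21/2, σ_2 = -33/2.
On [0, 2], S(x) = -5 + 2·x - 9/2·x² + 13/8·x³.
With x = 1: S(1) = -47/8.

-5.8750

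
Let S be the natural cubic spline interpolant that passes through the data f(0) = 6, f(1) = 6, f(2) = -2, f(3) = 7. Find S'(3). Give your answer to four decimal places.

Let σ_i = S''(x_i). Step sizes h_i = 1, 1, 1; slopes of the chords Δ_i = (y_(i+1) - y_i)/h_i = 0, -8, 9.
  1·σ_0 + 4·σ_1 + 1·σ_2 = 6(Δ_1 - Δ_0) = -48
  1·σ_1 + 4·σ_2 + 1·σ_3 = 6(Δ_2 - Δ_1) = 102
Natural end conditions: σ_0 = σ_3 = 0.
Solving the tridiagonal system: σ_0 = 0, σ_1 = -98/5, σ_2 = 152/5, σ_3 = 0.
On [2, 3], S'(t) = b_2 + 2c_2·(t - 2) + 3d_2·(t - 2)² with b_2 = Δ_2 - h_2(2σ_2 + σ_3)/6 = -17/15, c_2 = σ_2/2 = 76/5, d_2 = (σ_3 - σ_2)/(6h_2) = -76/15. So S'(3) = 211/15.

14.0667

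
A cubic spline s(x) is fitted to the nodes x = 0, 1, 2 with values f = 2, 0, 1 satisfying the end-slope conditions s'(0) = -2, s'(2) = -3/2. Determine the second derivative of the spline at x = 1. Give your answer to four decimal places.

8.5000

Let M_i = s''(x_i). Step sizes h_i = 1, 1; slopes of the chords Δ_i = (y_(i+1) - y_i)/h_i = -2, 1.
  1·M_0 + 4·M_1 + 1·M_2 = 6(Δ_1 - Δ_0) = 18
Clamped end conditions give two more equations: 2h_0·M_0 + h_0·M_1 = 6(Δ_0 - s'(0)) = 0 and h_1·M_1 + 2h_1·M_2 = 6(s'(2) - Δ_1) = -15.
Solving: M_0 = -17/4, M_1 = 17/2, M_2 = -47/4.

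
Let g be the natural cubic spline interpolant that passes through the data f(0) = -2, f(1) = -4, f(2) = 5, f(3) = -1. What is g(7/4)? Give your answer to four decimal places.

3.3813

Put M_i = g'' at the i-th knot. Here h = (1, 1, 1) and Δ = (-2, 9, -6), so the interior equations h_(i-1)·M_(i-1) + 2(h_(i-1)+h_i)·M_i + h_i·M_(i+1) = 6(Δ_i − Δ_(i-1)) read
  1·M_0 + 4·M_1 + 1·M_2 = 6(Δ_1 - Δ_0) = 66
  1·M_1 + 4·M_2 + 1·M_3 = 6(Δ_2 - Δ_1) = -90
Natural end conditions: M_0 = M_3 = 0.
Forward elimination and back-substitution give M_0 = 0, M_1 = 118/5, M_2 = -142/5, M_3 = 0.
On [1, 2], g(t) = -4 + 88/15·(t - 1) + 59/5·(t - 1)² - 26/3·(t - 1)³.
With (t - 1) = 3/4: g(7/4) = 541/160.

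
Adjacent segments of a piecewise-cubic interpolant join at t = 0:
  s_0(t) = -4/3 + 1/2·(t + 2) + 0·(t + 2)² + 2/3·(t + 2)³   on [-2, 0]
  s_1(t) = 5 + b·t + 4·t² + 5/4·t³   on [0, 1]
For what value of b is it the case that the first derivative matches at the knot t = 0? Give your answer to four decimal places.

8.5000

s_0'(t) = 1/2 + 0·(t + 2) + 2·(t + 2)², so s_0'(0) = 17/2. On the right, s_1'(0) = b, so b = 17/2.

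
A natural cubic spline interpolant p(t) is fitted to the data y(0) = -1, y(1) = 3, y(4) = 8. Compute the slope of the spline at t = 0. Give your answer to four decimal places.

4.2917

Write M_i for p''(x_i). With h_i = 1, 3 and divided differences Δ_i = 4, 5/3, the continuity of p' gives the tridiagonal system
  1·M_0 + 8·M_1 + 3·M_2 = 6(Δ_1 - Δ_0) = -14
Natural end conditions: M_0 = M_2 = 0.
Forward elimination and back-substitution give M_0 = 0, M_1 = -7/4, M_2 = 0.
On [0, 1], p'(t) = b_0 + 2c_0·t + 3d_0·t² with b_0 = Δ_0 - h_0(2M_0 + M_1)/6 = 103/24, c_0 = M_0/2 = 0, d_0 = (M_1 - M_0)/(6h_0) = -7/24. So p'(0) = 103/24.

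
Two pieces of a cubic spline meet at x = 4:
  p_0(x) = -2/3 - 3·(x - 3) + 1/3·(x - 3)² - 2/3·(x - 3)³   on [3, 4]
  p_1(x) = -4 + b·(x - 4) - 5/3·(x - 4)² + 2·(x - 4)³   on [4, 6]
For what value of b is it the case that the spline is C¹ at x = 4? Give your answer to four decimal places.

p_0'(x) = -3 + 2/3·(x - 3) - 2·(x - 3)², so p_0'(4) = -13/3. On the right, p_1'(4) = b, so b = -13/3.

-4.3333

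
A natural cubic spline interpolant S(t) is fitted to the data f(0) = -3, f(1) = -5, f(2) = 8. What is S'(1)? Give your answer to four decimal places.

5.5000

With m_i denoting the second derivative at x_i, h_i = 1, 1, and Δ_i = (y_(i+1) − y_i)/h_i = -2, 13:
  1·m_0 + 4·m_1 + 1·m_2 = 6(Δ_1 - Δ_0) = 90
Natural end conditions: m_0 = m_2 = 0.
Solving: m_0 = 0, m_1 = 45/2, m_2 = 0.
On [1, 2], S'(t) = b_1 + 2c_1·(t - 1) + 3d_1·(t - 1)² with b_1 = Δ_1 - h_1(2m_1 + m_2)/6 = 11/2, c_1 = m_1/2 = 45/4, d_1 = (m_2 - m_1)/(6h_1) = -15/4. So S'(1) = 11/2.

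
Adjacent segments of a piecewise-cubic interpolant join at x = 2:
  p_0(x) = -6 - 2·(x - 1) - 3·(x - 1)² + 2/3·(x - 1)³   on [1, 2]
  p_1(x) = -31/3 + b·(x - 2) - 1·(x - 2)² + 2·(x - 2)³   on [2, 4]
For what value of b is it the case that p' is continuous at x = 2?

p_0'(x) = -2 - 6·(x - 1) + 2·(x - 1)², so p_0'(2) = -6. On the right, p_1'(2) = b, so b = -6.

-6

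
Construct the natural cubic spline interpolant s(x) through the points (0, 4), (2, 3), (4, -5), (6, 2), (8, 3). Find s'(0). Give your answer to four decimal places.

1.0268

Let M_i = s''(x_i). Step sizes h_i = 2, 2, 2, 2; slopes of the chords Δ_i = (y_(i+1) - y_i)/h_i = -1/2, -4, 7/2, 1/2.
  2·M_0 + 8·M_1 + 2·M_2 = 6(Δ_1 - Δ_0) = -21
  2·M_1 + 8·M_2 + 2·M_3 = 6(Δ_2 - Δ_1) = 45
  2·M_2 + 8·M_3 + 2·M_4 = 6(Δ_3 - Δ_2) = -18
Natural end conditions: M_0 = M_4 = 0.
Solving: M_0 = 0, M_1 = -513/112, M_2 = 219/28, M_3 = -471/112, M_4 = 0.
On [0, 2], s'(x) = b_0 + 2c_0·x + 3d_0·x² with b_0 = Δ_0 - h_0(2M_0 + M_1)/6 = 115/112, c_0 = M_0/2 = 0, d_0 = (M_1 - M_0)/(6h_0) = -171/448. So s'(0) = 115/112.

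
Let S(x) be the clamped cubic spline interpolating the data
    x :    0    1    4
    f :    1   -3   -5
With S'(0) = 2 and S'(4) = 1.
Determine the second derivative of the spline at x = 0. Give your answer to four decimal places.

Write σ_i for S''(x_i). With h_i = 1, 3 and divided differences Δ_i = -4, -2/3, the continuity of S' gives the tridiagonal system
  1·σ_0 + 8·σ_1 + 3·σ_2 = 6(Δ_1 - Δ_0) = 20
Clamped end conditions give two more equations: 2h_0·σ_0 + h_0·σ_1 = 6(Δ_0 - S'(0)) = -36 and h_1·σ_1 + 2h_1·σ_2 = 6(S'(4) - Δ_1) = 10.
Solving the tridiagonal system: σ_0 = -83/4, σ_1 = 11/2, σ_2 = -13/12.

-20.7500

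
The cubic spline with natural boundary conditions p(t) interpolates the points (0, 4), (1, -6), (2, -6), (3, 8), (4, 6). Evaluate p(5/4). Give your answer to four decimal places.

-7.4950

Write M_i for p''(x_i). With h_i = 1, 1, 1, 1 and divided differences Δ_i = -10, 0, 14, -2, the continuity of p' gives the tridiagonal system
  1·M_0 + 4·M_1 + 1·M_2 = 6(Δ_1 - Δ_0) = 60
  1·M_1 + 4·M_2 + 1·M_3 = 6(Δ_2 - Δ_1) = 84
  1·M_2 + 4·M_3 + 1·M_4 = 6(Δ_3 - Δ_2) = -96
Natural end conditions: M_0 = M_4 = 0.
Solving: M_0 = 0, M_1 = 117/14, M_2 = 186/7, M_3 = -429/14, M_4 = 0.
On [1, 2], p(t) = -6 - 101/14·(t - 1) + 117/28·(t - 1)² + 85/28·(t - 1)³.
With (t - 1) = 1/4: p(5/4) = -13431/1792.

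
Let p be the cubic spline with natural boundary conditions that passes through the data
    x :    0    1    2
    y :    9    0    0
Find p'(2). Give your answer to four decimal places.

With M_i denoting the second derivative at x_i, h_i = 1, 1, and Δ_i = (y_(i+1) − y_i)/h_i = -9, 0:
  1·M_0 + 4·M_1 + 1·M_2 = 6(Δ_1 - Δ_0) = 54
Natural end conditions: M_0 = M_2 = 0.
Hence M_0 = 0, M_1 = 27/2, M_2 = 0.
On [1, 2], p'(x) = b_1 + 2c_1·(x - 1) + 3d_1·(x - 1)² with b_1 = Δ_1 - h_1(2M_1 + M_2)/6 = -9/2, c_1 = M_1/2 = 27/4, d_1 = (M_2 - M_1)/(6h_1) = -9/4. So p'(2) = 9/4.

2.2500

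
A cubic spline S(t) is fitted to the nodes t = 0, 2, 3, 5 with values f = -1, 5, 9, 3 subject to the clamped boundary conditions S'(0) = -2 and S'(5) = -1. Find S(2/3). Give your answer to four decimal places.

-0.8611

Write M_i for S''(x_i). With h_i = 2, 1, 2 and divided differences Δ_i = 3, 4, -3, the continuity of S' gives the tridiagonal system
  2·M_0 + 6·M_1 + 1·M_2 = 6(Δ_1 - Δ_0) = 6
  1·M_1 + 6·M_2 + 2·M_3 = 6(Δ_2 - Δ_1) = -42
Clamped end conditions give two more equations: 2h_0·M_0 + h_0·M_1 = 6(Δ_0 - S'(0)) = 30 and h_2·M_2 + 2h_2·M_3 = 6(S'(5) - Δ_2) = 12.
Hence M_0 = 119/16, M_1 = 1/8, M_2 = -77/8, M_3 = 125/16.
On [0, 2], S(t) = -1 - 2·t + 119/32·t² - 39/64·t³.
With t = 2/3: S(2/3) = -31/36.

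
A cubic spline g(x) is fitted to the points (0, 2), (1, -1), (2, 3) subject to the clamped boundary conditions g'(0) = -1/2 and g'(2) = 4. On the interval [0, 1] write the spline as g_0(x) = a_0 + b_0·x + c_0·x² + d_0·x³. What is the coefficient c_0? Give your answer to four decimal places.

-7.8750

Put m_i = g'' at the i-th knot. Here h = (1, 1) and Δ = (-3, 4), so the interior equations h_(i-1)·m_(i-1) + 2(h_(i-1)+h_i)·m_i + h_i·m_(i+1) = 6(Δ_i − Δ_(i-1)) read
  1·m_0 + 4·m_1 + 1·m_2 = 6(Δ_1 - Δ_0) = 42
Clamped end conditions give two more equations: 2h_0·m_0 + h_0·m_1 = 6(Δ_0 - g'(0)) = -15 and h_1·m_1 + 2h_1·m_2 = 6(g'(2) - Δ_1) = 0.
Solving the tridiagonal system: m_0 = -63/4, m_1 = 33/2, m_2 = -33/4.
On [0, 1], with g_0(x) = a_0 + b_0·x + c_0·x² + d_0·x³: c_0 = m_0/2 = -63/8, d_0 = (m_1 - m_0)/(6h_0) = 43/8, b_0 = Δ_0 - h_0(2m_0 + m_1)/6 = -1/2.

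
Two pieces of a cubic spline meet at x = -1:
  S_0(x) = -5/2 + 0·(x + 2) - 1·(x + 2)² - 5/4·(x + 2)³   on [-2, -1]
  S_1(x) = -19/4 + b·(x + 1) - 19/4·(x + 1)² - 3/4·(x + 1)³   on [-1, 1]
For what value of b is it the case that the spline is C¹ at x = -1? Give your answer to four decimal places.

-5.7500

S_0'(x) = 0 - 2·(x + 2) - 15/4·(x + 2)², so S_0'(-1) = -23/4. On the right, S_1'(-1) = b, so b = -23/4.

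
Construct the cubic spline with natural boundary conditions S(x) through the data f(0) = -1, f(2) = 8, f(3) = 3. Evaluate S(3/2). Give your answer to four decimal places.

Let M_i = S''(x_i). Step sizes h_i = 2, 1; slopes of the chords Δ_i = (y_(i+1) - y_i)/h_i = 9/2, -5.
  2·M_0 + 6·M_1 + 1·M_2 = 6(Δ_1 - Δ_0) = -57
Natural end conditions: M_0 = M_2 = 0.
Solving: M_0 = 0, M_1 = -19/2, M_2 = 0.
On [0, 2], S(x) = -1 + 23/3·x + 0·x² - 19/24·x³.
With x = 3/2: S(3/2) = 501/64.

7.8281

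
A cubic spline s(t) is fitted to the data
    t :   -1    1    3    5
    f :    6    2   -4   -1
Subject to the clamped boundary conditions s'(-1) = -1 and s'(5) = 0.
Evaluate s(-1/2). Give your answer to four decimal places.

With M_i denoting the second derivative at x_i, h_i = 2, 2, 2, and Δ_i = (y_(i+1) − y_i)/h_i = -2, -3, 3/2:
  2·M_0 + 8·M_1 + 2·M_2 = 6(Δ_1 - Δ_0) = -6
  2·M_1 + 8·M_2 + 2·M_3 = 6(Δ_2 - Δ_1) = 27
Clamped end conditions give two more equations: 2h_0·M_0 + h_0·M_1 = 6(Δ_0 - s'(-1)) = -6 and h_2·M_2 + 2h_2·M_3 = 6(s'(5) - Δ_2) = -9.
Solving: M_0 = -17/30, M_1 = -28/15, M_2 = 151/30, M_3 = -143/30.
On [-1, 1], s(t) = 6 - 1·(t + 1) - 17/60·(t + 1)² - 13/120·(t + 1)³.
With (t + 1) = 1/2: s(-1/2) = 1733/320.

5.4156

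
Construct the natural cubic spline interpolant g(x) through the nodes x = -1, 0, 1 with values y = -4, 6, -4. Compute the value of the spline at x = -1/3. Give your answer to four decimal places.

4.5185

Let σ_i = g''(x_i). Step sizes h_i = 1, 1; slopes of the chords Δ_i = (y_(i+1) - y_i)/h_i = 10, -10.
  1·σ_0 + 4·σ_1 + 1·σ_2 = 6(Δ_1 - Δ_0) = -120
Natural end conditions: σ_0 = σ_2 = 0.
Hence σ_0 = 0, σ_1 = -30, σ_2 = 0.
On [-1, 0], g(x) = -4 + 15·(x + 1) + 0·(x + 1)² - 5·(x + 1)³.
With (x + 1) = 2/3: g(-1/3) = 122/27.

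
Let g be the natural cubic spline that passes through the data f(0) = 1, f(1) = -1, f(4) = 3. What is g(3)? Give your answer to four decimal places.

0.5556

With m_i denoting the second derivative at x_i, h_i = 1, 3, and Δ_i = (y_(i+1) − y_i)/h_i = -2, 4/3:
  1·m_0 + 8·m_1 + 3·m_2 = 6(Δ_1 - Δ_0) = 20
Natural end conditions: m_0 = m_2 = 0.
Hence m_0 = 0, m_1 = 5/2, m_2 = 0.
On [1, 4], g(t) = -1 - 7/6·(t - 1) + 5/4·(t - 1)² - 5/36·(t - 1)³.
With (t - 1) = 2: g(3) = 5/9.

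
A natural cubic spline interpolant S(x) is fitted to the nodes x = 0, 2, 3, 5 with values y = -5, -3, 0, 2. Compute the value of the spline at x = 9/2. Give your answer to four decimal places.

1.8750

Let m_i = S''(x_i). Step sizes h_i = 2, 1, 2; slopes of the chords Δ_i = (y_(i+1) - y_i)/h_i = 1, 3, 1.
  2·m_0 + 6·m_1 + 1·m_2 = 6(Δ_1 - Δ_0) = 12
  1·m_1 + 6·m_2 + 2·m_3 = 6(Δ_2 - Δ_1) = -12
Natural end conditions: m_0 = m_3 = 0.
Solving: m_0 = 0, m_1 = 12/5, m_2 = -12/5, m_3 = 0.
On [3, 5], S(x) = 0 + 13/5·(x - 3) - 6/5·(x - 3)² + 1/5·(x - 3)³.
With (x - 3) = 3/2: S(9/2) = 15/8.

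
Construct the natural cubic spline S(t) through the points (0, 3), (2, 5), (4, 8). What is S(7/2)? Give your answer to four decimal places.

Let σ_i = S''(x_i). Step sizes h_i = 2, 2; slopes of the chords Δ_i = (y_(i+1) - y_i)/h_i = 1, 3/2.
  2·σ_0 + 8·σ_1 + 2·σ_2 = 6(Δ_1 - Δ_0) = 3
Natural end conditions: σ_0 = σ_2 = 0.
Solving the tridiagonal system: σ_0 = 0, σ_1 = 3/8, σ_2 = 0.
On [2, 4], S(t) = 5 + 5/4·(t - 2) + 3/16·(t - 2)² - 1/32·(t - 2)³.
With (t - 2) = 3/2: S(7/2) = 1841/256.

7.1914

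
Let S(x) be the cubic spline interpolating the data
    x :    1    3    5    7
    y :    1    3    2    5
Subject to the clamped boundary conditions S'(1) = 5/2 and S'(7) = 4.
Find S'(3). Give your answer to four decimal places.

-0.2000

Write M_i for S''(x_i). With h_i = 2, 2, 2 and divided differences Δ_i = 1, -1/2, 3/2, the continuity of S' gives the tridiagonal system
  2·M_0 + 8·M_1 + 2·M_2 = 6(Δ_1 - Δ_0) = -9
  2·M_1 + 8·M_2 + 2·M_3 = 6(Δ_2 - Δ_1) = 12
Clamped end conditions give two more equations: 2h_0·M_0 + h_0·M_1 = 6(Δ_0 - S'(1)) = -9 and h_2·M_2 + 2h_2·M_3 = 6(S'(7) - Δ_2) = 15.
Solving the tridiagonal system: M_0 = -9/5, M_1 = -9/10, M_2 = 9/10, M_3 = 33/10.
On [3, 5], S'(x) = b_1 + 2c_1·(x - 3) + 3d_1·(x - 3)² with b_1 = Δ_1 - h_1(2M_1 + M_2)/6 = -1/5, c_1 = M_1/2 = -9/20, d_1 = (M_2 - M_1)/(6h_1) = 3/20. So S'(3) = -1/5.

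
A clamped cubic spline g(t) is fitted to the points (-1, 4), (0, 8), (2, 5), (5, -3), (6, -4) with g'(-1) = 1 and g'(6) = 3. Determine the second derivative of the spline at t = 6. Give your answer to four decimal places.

With σ_i denoting the second derivative at x_i, h_i = 1, 2, 3, 1, and Δ_i = (y_(i+1) − y_i)/h_i = 4, -3/2, -8/3, -1:
  1·σ_0 + 6·σ_1 + 2·σ_2 = 6(Δ_1 - Δ_0) = -33
  2·σ_1 + 10·σ_2 + 3·σ_3 = 6(Δ_2 - Δ_1) = -7
  3·σ_2 + 8·σ_3 + 1·σ_4 = 6(Δ_3 - Δ_2) = 10
Clamped end conditions give two more equations: 2h_0·σ_0 + h_0·σ_1 = 6(Δ_0 - g'(-1)) = 18 and h_3·σ_3 + 2h_3·σ_4 = 6(g'(6) - Δ_3) = 24.
Solving the tridiagonal system: σ_0 = 2891/222, σ_1 = -893/111, σ_2 = 499/444, σ_3 = -53/74, σ_4 = 1829/148.

12.3581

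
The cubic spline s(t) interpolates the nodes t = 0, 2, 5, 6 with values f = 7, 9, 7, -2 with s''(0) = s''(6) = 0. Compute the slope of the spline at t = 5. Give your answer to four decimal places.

-6.7934

Let m_i = s''(x_i). Step sizes h_i = 2, 3, 1; slopes of the chords Δ_i = (y_(i+1) - y_i)/h_i = 1, -2/3, -9.
  2·m_0 + 10·m_1 + 3·m_2 = 6(Δ_1 - Δ_0) = -10
  3·m_1 + 8·m_2 + 1·m_3 = 6(Δ_2 - Δ_1) = -50
Natural end conditions: m_0 = m_3 = 0.
Forward elimination and back-substitution give m_0 = 0, m_1 = 70/71, m_2 = -470/71, m_3 = 0.
On [5, 6], s'(t) = b_2 + 2c_2·(t - 5) + 3d_2·(t - 5)² with b_2 = Δ_2 - h_2(2m_2 + m_3)/6 = -1447/213, c_2 = m_2/2 = -235/71, d_2 = (m_3 - m_2)/(6h_2) = 235/213. So s'(5) = -1447/213.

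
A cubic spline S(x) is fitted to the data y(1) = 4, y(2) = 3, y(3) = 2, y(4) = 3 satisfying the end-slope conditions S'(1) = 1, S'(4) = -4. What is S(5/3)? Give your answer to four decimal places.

3.6494

Write M_i for S''(x_i). With h_i = 1, 1, 1 and divided differences Δ_i = -1, -1, 1, the continuity of S' gives the tridiagonal system
  1·M_0 + 4·M_1 + 1·M_2 = 6(Δ_1 - Δ_0) = 0
  1·M_1 + 4·M_2 + 1·M_3 = 6(Δ_2 - Δ_1) = 12
Clamped end conditions give two more equations: 2h_0·M_0 + h_0·M_1 = 6(Δ_0 - S'(1)) = -12 and h_2·M_2 + 2h_2·M_3 = 6(S'(4) - Δ_2) = -30.
Hence M_0 = -86/15, M_1 = -8/15, M_2 = 118/15, M_3 = -284/15.
On [1, 2], S(x) = 4 + 1·(x - 1) - 43/15·(x - 1)² + 13/15·(x - 1)³.
With (x - 1) = 2/3: S(5/3) = 1478/405.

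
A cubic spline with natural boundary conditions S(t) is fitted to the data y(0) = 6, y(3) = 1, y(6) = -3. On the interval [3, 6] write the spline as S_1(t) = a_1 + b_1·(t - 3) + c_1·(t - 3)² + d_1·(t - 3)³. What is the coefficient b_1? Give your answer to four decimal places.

-1.5000

With m_i denoting the second derivative at x_i, h_i = 3, 3, and Δ_i = (y_(i+1) − y_i)/h_i = -5/3, -4/3:
  3·m_0 + 12·m_1 + 3·m_2 = 6(Δ_1 - Δ_0) = 2
Natural end conditions: m_0 = m_2 = 0.
Forward elimination and back-substitution give m_0 = 0, m_1 = 1/6, m_2 = 0.
On [3, 6], with S_1(t) = a_1 + b_1·(t - 3) + c_1·(t - 3)² + d_1·(t - 3)³: c_1 = m_1/2 = 1/12, d_1 = (m_2 - m_1)/(6h_1) = -1/108, b_1 = Δ_1 - h_1(2m_1 + m_2)/6 = -3/2.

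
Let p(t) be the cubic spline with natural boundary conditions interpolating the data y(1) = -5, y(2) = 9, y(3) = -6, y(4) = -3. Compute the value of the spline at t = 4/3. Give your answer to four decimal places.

2.3136

Let M_i = p''(x_i). Step sizes h_i = 1, 1, 1; slopes of the chords Δ_i = (y_(i+1) - y_i)/h_i = 14, -15, 3.
  1·M_0 + 4·M_1 + 1·M_2 = 6(Δ_1 - Δ_0) = -174
  1·M_1 + 4·M_2 + 1·M_3 = 6(Δ_2 - Δ_1) = 108
Natural end conditions: M_0 = M_3 = 0.
Solving the tridiagonal system: M_0 = 0, M_1 = -268/5, M_2 = 202/5, M_3 = 0.
On [1, 2], p(t) = -5 + 344/15·(t - 1) + 0·(t - 1)² - 134/15·(t - 1)³.
With (t - 1) = 1/3: p(4/3) = 937/405.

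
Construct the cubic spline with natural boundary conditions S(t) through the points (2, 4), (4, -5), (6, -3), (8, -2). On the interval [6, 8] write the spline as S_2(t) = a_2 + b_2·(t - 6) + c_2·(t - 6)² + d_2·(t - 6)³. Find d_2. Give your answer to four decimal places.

0.1250

Let σ_i = S''(x_i). Step sizes h_i = 2, 2, 2; slopes of the chords Δ_i = (y_(i+1) - y_i)/h_i = -9/2, 1, 1/2.
  2·σ_0 + 8·σ_1 + 2·σ_2 = 6(Δ_1 - Δ_0) = 33
  2·σ_1 + 8·σ_2 + 2·σ_3 = 6(Δ_2 - Δ_1) = -3
Natural end conditions: σ_0 = σ_3 = 0.
Hence σ_0 = 0, σ_1 = 9/2, σ_2 = -3/2, σ_3 = 0.
On [6, 8], with S_2(t) = a_2 + b_2·(t - 6) + c_2·(t - 6)² + d_2·(t - 6)³: c_2 = σ_2/2 = -3/4, d_2 = (σ_3 - σ_2)/(6h_2) = 1/8, b_2 = Δ_2 - h_2(2σ_2 + σ_3)/6 = 3/2.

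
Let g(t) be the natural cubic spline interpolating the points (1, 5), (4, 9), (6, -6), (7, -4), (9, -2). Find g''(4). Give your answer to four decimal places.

Put M_i = g'' at the i-th knot. Here h = (3, 2, 1, 2) and Δ = (4/3, -15/2, 2, 1), so the interior equations h_(i-1)·M_(i-1) + 2(h_(i-1)+h_i)·M_i + h_i·M_(i+1) = 6(Δ_i − Δ_(i-1)) read
  3·M_0 + 10·M_1 + 2·M_2 = 6(Δ_1 - Δ_0) = -53
  2·M_1 + 6·M_2 + 1·M_3 = 6(Δ_2 - Δ_1) = 57
  1·M_2 + 6·M_3 + 2·M_4 = 6(Δ_3 - Δ_2) = -6
Natural end conditions: M_0 = M_4 = 0.
Solving: M_0 = 0, M_1 = -2551/326, M_2 = 2058/163, M_3 = -506/163, M_4 = 0.

-7.8252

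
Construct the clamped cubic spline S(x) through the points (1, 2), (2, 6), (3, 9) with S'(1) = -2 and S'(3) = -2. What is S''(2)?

-3

Let M_i = S''(x_i). Step sizes h_i = 1, 1; slopes of the chords Δ_i = (y_(i+1) - y_i)/h_i = 4, 3.
  1·M_0 + 4·M_1 + 1·M_2 = 6(Δ_1 - Δ_0) = -6
Clamped end conditions give two more equations: 2h_0·M_0 + h_0·M_1 = 6(Δ_0 - S'(1)) = 36 and h_1·M_1 + 2h_1·M_2 = 6(S'(3) - Δ_1) = -30.
Solving the tridiagonal system: M_0 = 39/2, M_1 = -3, M_2 = -27/2.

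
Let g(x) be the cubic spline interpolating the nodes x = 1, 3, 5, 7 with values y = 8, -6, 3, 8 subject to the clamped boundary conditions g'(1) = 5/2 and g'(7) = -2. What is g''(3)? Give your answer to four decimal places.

15.1000

Put m_i = g'' at the i-th knot. Here h = (2, 2, 2) and Δ = (-7, 9/2, 5/2), so the interior equations h_(i-1)·m_(i-1) + 2(h_(i-1)+h_i)·m_i + h_i·m_(i+1) = 6(Δ_i − Δ_(i-1)) read
  2·m_0 + 8·m_1 + 2·m_2 = 6(Δ_1 - Δ_0) = 69
  2·m_1 + 8·m_2 + 2·m_3 = 6(Δ_2 - Δ_1) = -12
Clamped end conditions give two more equations: 2h_0·m_0 + h_0·m_1 = 6(Δ_0 - g'(1)) = -57 and h_2·m_2 + 2h_2·m_3 = 6(g'(7) - Δ_2) = -27.
Solving: m_0 = -109/5, m_1 = 151/10, m_2 = -41/10, m_3 = -47/10.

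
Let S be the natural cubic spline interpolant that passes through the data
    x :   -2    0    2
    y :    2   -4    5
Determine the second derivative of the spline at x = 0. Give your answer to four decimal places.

Write M_i for S''(x_i). With h_i = 2, 2 and divided differences Δ_i = -3, 9/2, the continuity of S' gives the tridiagonal system
  2·M_0 + 8·M_1 + 2·M_2 = 6(Δ_1 - Δ_0) = 45
Natural end conditions: M_0 = M_2 = 0.
Solving the tridiagonal system: M_0 = 0, M_1 = 45/8, M_2 = 0.

5.6250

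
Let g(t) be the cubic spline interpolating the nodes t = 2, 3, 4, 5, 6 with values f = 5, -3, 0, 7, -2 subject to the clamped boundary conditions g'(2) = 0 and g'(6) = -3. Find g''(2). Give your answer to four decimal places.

-35.5714

Put M_i = g'' at the i-th knot. Here h = (1, 1, 1, 1) and Δ = (-8, 3, 7, -9), so the interior equations h_(i-1)·M_(i-1) + 2(h_(i-1)+h_i)·M_i + h_i·M_(i+1) = 6(Δ_i − Δ_(i-1)) read
  1·M_0 + 4·M_1 + 1·M_2 = 6(Δ_1 - Δ_0) = 66
  1·M_1 + 4·M_2 + 1·M_3 = 6(Δ_2 - Δ_1) = 24
  1·M_2 + 4·M_3 + 1·M_4 = 6(Δ_3 - Δ_2) = -96
Clamped end conditions give two more equations: 2h_0·M_0 + h_0·M_1 = 6(Δ_0 - g'(2)) = -48 and h_3·M_3 + 2h_3·M_4 = 6(g'(6) - Δ_3) = 36.
Hence M_0 = -249/7, M_1 = 162/7, M_2 = 9, M_3 = -246/7, M_4 = 249/7.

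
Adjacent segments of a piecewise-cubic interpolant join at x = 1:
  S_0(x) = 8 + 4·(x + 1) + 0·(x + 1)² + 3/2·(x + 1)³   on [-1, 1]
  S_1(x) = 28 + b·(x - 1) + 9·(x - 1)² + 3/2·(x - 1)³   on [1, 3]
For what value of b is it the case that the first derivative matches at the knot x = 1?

S_0'(x) = 4 + 0·(x + 1) + 9/2·(x + 1)², so S_0'(1) = 22. On the right, S_1'(1) = b, so b = 22.

22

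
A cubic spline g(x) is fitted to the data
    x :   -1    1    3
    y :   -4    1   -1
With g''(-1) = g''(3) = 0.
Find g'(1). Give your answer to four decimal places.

0.7500

Put M_i = g'' at the i-th knot. Here h = (2, 2) and Δ = (5/2, -1), so the interior equations h_(i-1)·M_(i-1) + 2(h_(i-1)+h_i)·M_i + h_i·M_(i+1) = 6(Δ_i − Δ_(i-1)) read
  2·M_0 + 8·M_1 + 2·M_2 = 6(Δ_1 - Δ_0) = -21
Natural end conditions: M_0 = M_2 = 0.
Forward elimination and back-substitution give M_0 = 0, M_1 = -21/8, M_2 = 0.
On [1, 3], g'(x) = b_1 + 2c_1·(x - 1) + 3d_1·(x - 1)² with b_1 = Δ_1 - h_1(2M_1 + M_2)/6 = 3/4, c_1 = M_1/2 = -21/16, d_1 = (M_2 - M_1)/(6h_1) = 7/32. So g'(1) = 3/4.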